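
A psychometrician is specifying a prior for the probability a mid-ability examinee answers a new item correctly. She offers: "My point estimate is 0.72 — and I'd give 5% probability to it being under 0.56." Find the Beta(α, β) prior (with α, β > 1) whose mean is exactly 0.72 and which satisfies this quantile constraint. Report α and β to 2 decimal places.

α ≈ 16.85, β ≈ 6.55

With mean 0.72 fixed, write α = 0.72s, β = 0.28s where s = α+β.
Need P(θ < 0.56) = 0.05 under Beta(0.72s, 0.28s). Normal approximation: (q−m)/√(m(1−m)/s) ≈ z_{0.05} = -1.64, so s ≈ 0.72·0.28·(-1.64)²/(0.56−0.72)² = 21.3.
At s = 21.3: P(θ<0.56) ≈ 0.058. Adjusting to match 0.05 gives s ≈ 23.41.
So α = 0.72·23.41 ≈ 16.85, β = 0.28·23.41 ≈ 6.55.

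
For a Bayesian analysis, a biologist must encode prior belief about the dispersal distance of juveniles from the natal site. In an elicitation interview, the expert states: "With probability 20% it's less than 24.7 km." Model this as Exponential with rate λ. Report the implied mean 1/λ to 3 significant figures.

mean ≈ 111 km

P(T < 24.7) = 1 − e^(−λ·24.7) = 0.2, so λ = −ln(1−0.2)/24.7 = −ln(0.8)/24.7 = 0.00903.
Mean = 1/λ = 111 km.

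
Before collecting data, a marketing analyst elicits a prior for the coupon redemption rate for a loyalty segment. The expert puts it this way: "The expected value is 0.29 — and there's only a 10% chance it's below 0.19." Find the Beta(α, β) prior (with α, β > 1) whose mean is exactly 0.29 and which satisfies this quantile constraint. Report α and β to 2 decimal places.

α ≈ 9.07, β ≈ 22.20

With mean 0.29 fixed, write α = 0.29s, β = 0.71s where s = α+β.
Need P(θ < 0.19) = 0.1 under Beta(0.29s, 0.71s). Normal approximation: (q−m)/√(m(1−m)/s) ≈ z_{0.1} = -1.28, so s ≈ 0.29·0.71·(-1.28)²/(0.19−0.29)² = 33.8.
At s = 33.8: P(θ<0.19) ≈ 0.090. Adjusting to match 0.1 gives s ≈ 31.27.
So α = 0.29·31.27 ≈ 9.07, β = 0.71·31.27 ≈ 22.20.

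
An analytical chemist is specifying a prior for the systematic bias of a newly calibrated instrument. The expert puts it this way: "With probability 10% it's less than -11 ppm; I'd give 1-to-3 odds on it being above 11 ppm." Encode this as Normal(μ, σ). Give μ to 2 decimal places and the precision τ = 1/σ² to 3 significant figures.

For Normal(μ,σ), the p-quantile is μ + z_p·σ. Here z_{0.1} = -1.282, z_{0.75} = 0.6745.
So -11 = μ − 1.282σ and 11 = μ + 0.6745σ.
Subtracting: σ = (11 − -11)/(0.6745 − (-1.282)) = 11.25.
Then μ = -11 − (-1.282)·11.25 = 3.41.
Precision τ = 1/σ² = 1/11.25² = 0.00791.

μ = 3.41, τ = 0.00791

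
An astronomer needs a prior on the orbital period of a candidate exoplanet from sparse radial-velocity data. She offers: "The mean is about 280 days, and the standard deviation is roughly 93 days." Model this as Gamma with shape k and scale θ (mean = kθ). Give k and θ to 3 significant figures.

k ≈ 9.06, θ ≈ 30.9

For Gamma(k, scale θ): mean = kθ, variance = kθ², so CV = 1/√k.
CV = SD/mean = 93/280 = 0.3321, hence k = 1/CV² = 9.06.
Then θ = mean/k = 280/9.06 = 30.9.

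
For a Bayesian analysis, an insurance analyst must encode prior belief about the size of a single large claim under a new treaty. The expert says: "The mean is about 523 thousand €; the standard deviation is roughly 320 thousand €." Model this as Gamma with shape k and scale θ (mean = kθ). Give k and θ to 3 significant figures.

For Gamma(k, scale θ): mean = kθ, variance = kθ², so CV = 1/√k.
CV = SD/mean = 320/523 = 0.6119, hence k = 1/CV² = 2.67.
Then θ = mean/k = 523/2.67 = 196.

k ≈ 2.67, θ ≈ 196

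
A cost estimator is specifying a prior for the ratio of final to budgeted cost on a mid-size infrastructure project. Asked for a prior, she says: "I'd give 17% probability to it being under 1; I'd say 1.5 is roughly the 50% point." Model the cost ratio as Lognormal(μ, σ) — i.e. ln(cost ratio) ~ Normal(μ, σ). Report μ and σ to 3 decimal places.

If T ~ Lognormal(μ,σ) then ln T ~ Normal(μ,σ), so the p-quantile of ln T is μ + z_p·σ.
ln(1) = 0 and ln(1.5) = 0.4055; z_{0.17} = -0.9542, z_{0.5} = 0.
σ = (0.4055 − 0)/(0 − (-0.9542)) = 0.425.
μ = 0 − (-0.9542)·0.425 = 0.405.

μ ≈ 0.405, σ ≈ 0.425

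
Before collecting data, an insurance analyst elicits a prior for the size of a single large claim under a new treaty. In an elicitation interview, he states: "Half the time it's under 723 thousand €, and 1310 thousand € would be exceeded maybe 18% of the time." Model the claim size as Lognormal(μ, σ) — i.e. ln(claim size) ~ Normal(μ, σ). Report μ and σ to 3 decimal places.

μ ≈ 6.583, σ ≈ 0.649

If T ~ Lognormal(μ,σ) then ln T ~ Normal(μ,σ), so the p-quantile of ln T is μ + z_p·σ.
ln(723) = 6.583 and ln(1310) = 7.178; z_{0.5} = 0, z_{0.82} = 0.9154.
σ = (7.178 − 6.583)/(0.9154 − (0)) = 0.649.
μ = 6.583 − (0)·0.649 = 6.583.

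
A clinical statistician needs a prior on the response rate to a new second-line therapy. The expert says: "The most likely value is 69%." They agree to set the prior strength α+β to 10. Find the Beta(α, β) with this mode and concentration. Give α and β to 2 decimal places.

For α,β > 1 the Beta mode is (α−1)/(α+β−2). With α+β = 10, the mode is (α−1)/8.
Set (α−1)/8 = 0.69 → α = 1 + 0.69·8 = 6.52.
β = 10 − α = 3.48.

α = 6.52, β = 3.48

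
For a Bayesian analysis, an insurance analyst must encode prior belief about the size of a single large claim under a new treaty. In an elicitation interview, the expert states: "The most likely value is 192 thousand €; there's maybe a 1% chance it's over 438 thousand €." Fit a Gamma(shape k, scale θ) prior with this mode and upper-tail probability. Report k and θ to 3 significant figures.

Gamma(k,θ) with k>1 has mode (k−1)θ, so θ = 192/(k−1).
Need P(X < 438) = 0.99 with θ tied to k this way. Start at k = 2, θ = 192: P(X<438) ≈ 0.665.
Too low — raise k to concentrate. Iterating converges to k ≈ 8.04.
Then θ = 192/(8.04−1) ≈ 27.3.

k ≈ 8.04, θ ≈ 27.3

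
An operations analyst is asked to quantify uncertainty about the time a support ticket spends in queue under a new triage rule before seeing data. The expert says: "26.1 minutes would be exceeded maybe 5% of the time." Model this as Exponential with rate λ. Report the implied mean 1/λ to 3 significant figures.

P(T > 26.1) = e^(−λ·26.1) = 0.05, so λ = −ln(0.05)/26.1 = 0.115.
Mean = 1/λ = 8.71 minutes.

mean ≈ 8.71 minutes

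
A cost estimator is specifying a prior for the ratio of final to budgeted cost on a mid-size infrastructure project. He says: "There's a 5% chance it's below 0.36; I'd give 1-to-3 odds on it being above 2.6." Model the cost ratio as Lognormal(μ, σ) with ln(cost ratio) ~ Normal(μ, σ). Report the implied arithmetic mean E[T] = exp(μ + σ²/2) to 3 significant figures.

If T ~ Lognormal(μ,σ) then ln T ~ Normal(μ,σ), so the p-quantile of ln T is μ + z_p·σ.
ln(0.36) = -1.022 and ln(2.6) = 0.9555; z_{0.05} = -1.645, z_{0.75} = 0.6745.
σ = (0.9555 − -1.022)/(0.6745 − (-1.645)) = 0.852.
μ = -1.022 − (-1.645)·0.852 = 0.381.
E[T] = exp(μ + σ²/2) = exp(0.381 + 0.3633) = 2.1.

E[T] ≈ 2.1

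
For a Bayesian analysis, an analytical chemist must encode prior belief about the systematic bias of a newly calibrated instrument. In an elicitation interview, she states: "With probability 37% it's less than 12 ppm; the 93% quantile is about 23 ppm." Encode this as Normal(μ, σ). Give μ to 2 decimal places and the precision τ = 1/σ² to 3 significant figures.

The p-quantile of Normal(μ,σ) is μ + z_p·σ, with z_{0.37} = -0.3319 and z_{0.93} = 1.476.
Eliminate σ: μ = (z₂·x₁ − z₁·x₂)/(z₂ − z₁) = (1.476·12 − (-0.3319)·23)/1.808 = 14.02.
Then σ = (x₂ − x₁)/(z₂ − z₁) = (23 − 12)/1.808 = 6.09.
Precision τ = 1/σ² = 1/6.085² = 0.027.

μ = 14.02, τ = 0.027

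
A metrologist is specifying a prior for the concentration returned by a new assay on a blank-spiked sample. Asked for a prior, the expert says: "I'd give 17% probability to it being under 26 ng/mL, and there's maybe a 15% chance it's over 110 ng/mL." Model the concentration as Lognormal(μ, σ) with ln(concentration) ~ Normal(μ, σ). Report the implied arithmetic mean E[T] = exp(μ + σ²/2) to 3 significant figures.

E[T] ≈ 67.5 ng/mL

If T ~ Lognormal(μ,σ) then ln T ~ Normal(μ,σ), so the p-quantile of ln T is μ + z_p·σ.
ln(26) = 3.258 and ln(110) = 4.7; z_{0.17} = -0.9542, z_{0.85} = 1.036.
σ = (4.7 − 3.258)/(1.036 − (-0.9542)) = 0.725.
μ = 3.258 − (-0.9542)·0.725 = 3.949.
E[T] = exp(μ + σ²/2) = exp(3.949 + 0.2625) = 67.5 ng/mL.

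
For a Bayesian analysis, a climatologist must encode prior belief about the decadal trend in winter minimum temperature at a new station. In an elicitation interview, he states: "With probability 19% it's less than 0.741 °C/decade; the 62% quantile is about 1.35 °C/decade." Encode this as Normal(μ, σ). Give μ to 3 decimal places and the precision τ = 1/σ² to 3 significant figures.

μ = 1.193, τ = 3.78

For Normal(μ,σ), the p-quantile is μ + z_p·σ. Here z_{0.19} = -0.8779, z_{0.62} = 0.3055.
So 0.741 = μ − 0.8779σ and 1.35 = μ + 0.3055σ.
Subtracting: σ = (1.35 − 0.741)/(0.3055 − (-0.8779)) = 0.515.
Then μ = 0.741 − (-0.8779)·0.515 = 1.193.
Precision τ = 1/σ² = 1/0.5146² = 3.78.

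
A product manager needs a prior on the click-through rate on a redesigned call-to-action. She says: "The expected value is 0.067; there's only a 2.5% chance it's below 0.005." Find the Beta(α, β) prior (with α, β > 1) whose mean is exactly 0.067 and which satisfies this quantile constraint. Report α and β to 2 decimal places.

With mean 0.067 fixed, write α = 0.067s, β = 0.933s where s = α+β.
Need P(θ < 0.005) = 0.025 under Beta(0.067s, 0.933s). Normal approximation: (q−m)/√(m(1−m)/s) ≈ z_{0.025} = -1.96, so s ≈ 0.067·0.933·(-1.96)²/(0.005−0.067)² = 62.5.
At s = 62.5: P(θ<0.005) ≈ 0.000. Adjusting to match 0.025 gives s ≈ 22.19.
So α = 0.067·22.19 ≈ 1.49, β = 0.933·22.19 ≈ 20.70.

α ≈ 1.49, β ≈ 20.70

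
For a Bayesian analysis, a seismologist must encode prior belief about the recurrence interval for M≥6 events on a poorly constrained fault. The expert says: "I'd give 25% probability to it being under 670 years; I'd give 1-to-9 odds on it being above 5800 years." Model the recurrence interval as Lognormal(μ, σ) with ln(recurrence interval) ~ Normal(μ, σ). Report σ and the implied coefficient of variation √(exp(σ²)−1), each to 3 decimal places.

σ ≈ 1.103, CV ≈ 1.542

If T ~ Lognormal(μ,σ) then ln T ~ Normal(μ,σ), so the p-quantile of ln T is μ + z_p·σ.
ln(670) = 6.507 and ln(5800) = 8.666; z_{0.25} = -0.6745, z_{0.9} = 1.282.
σ = (8.666 − 6.507)/(1.282 − (-0.6745)) = 1.103.
μ = 6.507 − (-0.6745)·1.103 = 7.252.
CV = √(exp(σ²)−1) = √(exp(1.2175)−1) = 1.542.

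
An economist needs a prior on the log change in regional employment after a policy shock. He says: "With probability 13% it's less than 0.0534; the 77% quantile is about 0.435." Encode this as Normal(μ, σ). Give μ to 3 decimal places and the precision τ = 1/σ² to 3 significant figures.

μ = 0.284, τ = 23.9

The p-quantile of Normal(μ,σ) is μ + z_p·σ, with z_{0.13} = -1.126 and z_{0.77} = 0.7388.
Eliminate σ: μ = (z₂·x₁ − z₁·x₂)/(z₂ − z₁) = (0.7388·0.0534 − (-1.126)·0.435)/1.865 = 0.284.
Then σ = (x₂ − x₁)/(z₂ − z₁) = (0.435 − 0.0534)/1.865 = 0.205.
Precision τ = 1/σ² = 1/0.2046² = 23.9.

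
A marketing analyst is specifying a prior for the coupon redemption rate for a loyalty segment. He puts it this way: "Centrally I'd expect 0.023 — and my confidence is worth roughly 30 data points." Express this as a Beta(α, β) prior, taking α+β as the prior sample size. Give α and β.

α = 0.69, β = 29.31

Under the effective-sample-size interpretation, Beta(α, β) has prior mean α/(α+β) and prior sample size α+β.
So α+β = 30 and α/(α+β) = 0.023, giving α = 0.023·30 = 0.69 and β = 30 − 0.69 = 29.31.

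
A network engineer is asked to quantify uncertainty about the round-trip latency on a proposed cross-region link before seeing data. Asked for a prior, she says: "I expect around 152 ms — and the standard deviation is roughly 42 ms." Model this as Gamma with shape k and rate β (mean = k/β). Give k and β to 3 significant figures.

k ≈ 13.1, β ≈ 0.0862

For Gamma(k, rate β): mean = k/β, variance = k/β², so CV = 1/√k.
CV = SD/mean = 42/152 = 0.2763, hence k = 1/CV² = 13.1.
Then β = k/mean = 13.1/152 = 0.0862.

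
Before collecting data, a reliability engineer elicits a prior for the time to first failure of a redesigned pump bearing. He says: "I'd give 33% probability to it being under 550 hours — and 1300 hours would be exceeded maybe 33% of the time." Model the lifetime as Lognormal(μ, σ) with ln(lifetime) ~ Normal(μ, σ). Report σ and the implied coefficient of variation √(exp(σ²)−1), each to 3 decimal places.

σ ≈ 0.978, CV ≈ 1.265

If T ~ Lognormal(μ,σ) then ln T ~ Normal(μ,σ), so the p-quantile of ln T is μ + z_p·σ.
ln(550) = 6.31 and ln(1300) = 7.17; z_{0.33} = -0.4399, z_{0.67} = 0.4399.
σ = (7.17 − 6.31)/(0.4399 − (-0.4399)) = 0.978.
μ = 6.31 − (-0.4399)·0.978 = 6.740.
CV = √(exp(σ²)−1) = √(exp(0.9559)−1) = 1.265.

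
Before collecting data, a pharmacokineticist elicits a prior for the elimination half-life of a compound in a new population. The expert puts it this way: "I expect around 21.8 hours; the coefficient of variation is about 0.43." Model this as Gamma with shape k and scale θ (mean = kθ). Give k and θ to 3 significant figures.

k ≈ 5.41, θ ≈ 4.03

For Gamma(k, scale θ): mean = kθ, variance = kθ², so CV = 1/√k.
CV = 0.43, hence k = 1/CV² = 5.41.
Then θ = mean/k = 21.8/5.41 = 4.03.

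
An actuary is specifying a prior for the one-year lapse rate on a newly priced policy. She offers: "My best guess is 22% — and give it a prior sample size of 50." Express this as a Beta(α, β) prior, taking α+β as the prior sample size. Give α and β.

Under the effective-sample-size interpretation, Beta(α, β) has prior mean α/(α+β) and prior sample size α+β.
So α+β = 50 and α/(α+β) = 0.22, giving α = 0.22·50 = 11 and β = 50 − 11 = 39.

α = 11, β = 39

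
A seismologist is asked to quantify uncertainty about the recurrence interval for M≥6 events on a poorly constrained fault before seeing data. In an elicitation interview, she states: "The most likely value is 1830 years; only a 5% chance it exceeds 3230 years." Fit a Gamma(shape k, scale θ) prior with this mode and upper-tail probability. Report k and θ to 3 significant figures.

k ≈ 9.64, θ ≈ 212

Gamma(k,θ) with k>1 has mode (k−1)θ, so θ = 1830/(k−1).
Need P(X < 3230) = 0.95 with θ tied to k this way. Start at k = 2, θ = 1830: P(X<3230) ≈ 0.527.
Too low — raise k to concentrate. Iterating converges to k ≈ 9.64.
Then θ = 1830/(9.64−1) ≈ 212.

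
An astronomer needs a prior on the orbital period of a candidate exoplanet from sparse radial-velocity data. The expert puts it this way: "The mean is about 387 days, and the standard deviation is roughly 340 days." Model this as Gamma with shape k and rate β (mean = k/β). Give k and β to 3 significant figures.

For Gamma(k, rate β): mean = k/β, variance = k/β², so CV = 1/√k.
CV = SD/mean = 340/387 = 0.8786, hence k = 1/CV² = 1.3.
Then β = k/mean = 1.3/387 = 0.00335.

k ≈ 1.3, β ≈ 0.00335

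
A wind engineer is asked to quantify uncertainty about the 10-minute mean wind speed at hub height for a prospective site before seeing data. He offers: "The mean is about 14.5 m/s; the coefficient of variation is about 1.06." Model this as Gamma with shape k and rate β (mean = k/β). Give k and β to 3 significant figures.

k ≈ 0.89, β ≈ 0.0614

For Gamma(k, rate β): mean = k/β, variance = k/β², so CV = 1/√k.
CV = 1.06, hence k = 1/CV² = 0.89.
Then β = k/mean = 0.89/14.5 = 0.0614.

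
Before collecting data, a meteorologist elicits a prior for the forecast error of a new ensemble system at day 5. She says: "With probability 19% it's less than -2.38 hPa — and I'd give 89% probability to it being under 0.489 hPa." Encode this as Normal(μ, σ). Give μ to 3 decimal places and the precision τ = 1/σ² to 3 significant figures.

μ = -1.183, τ = 0.538

For Normal(μ,σ), the p-quantile is μ + z_p·σ. Here z_{0.19} = -0.8779, z_{0.89} = 1.227.
So -2.38 = μ − 0.8779σ and 0.489 = μ + 1.227σ.
Subtracting: σ = (0.489 − -2.38)/(1.227 − (-0.8779)) = 1.363.
Then μ = -2.38 − (-0.8779)·1.363 = -1.183.
Precision τ = 1/σ² = 1/1.363² = 0.538.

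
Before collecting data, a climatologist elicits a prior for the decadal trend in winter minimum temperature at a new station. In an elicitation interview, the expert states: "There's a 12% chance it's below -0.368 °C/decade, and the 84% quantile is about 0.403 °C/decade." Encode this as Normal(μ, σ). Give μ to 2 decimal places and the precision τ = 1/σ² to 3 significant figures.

μ = 0.05, τ = 7.92

The p-quantile of Normal(μ,σ) is μ + z_p·σ, with z_{0.12} = -1.175 and z_{0.84} = 0.9945.
Eliminate σ: μ = (z₂·x₁ − z₁·x₂)/(z₂ − z₁) = (0.9945·-0.368 − (-1.175)·0.403)/2.169 = 0.05.
Then σ = (x₂ − x₁)/(z₂ − z₁) = (0.403 − -0.368)/2.169 = 0.36.
Precision τ = 1/σ² = 1/0.3554² = 7.92.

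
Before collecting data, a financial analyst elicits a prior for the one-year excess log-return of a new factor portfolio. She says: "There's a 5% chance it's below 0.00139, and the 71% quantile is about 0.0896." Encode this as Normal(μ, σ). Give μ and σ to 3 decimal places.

For Normal(μ,σ), the p-quantile is μ + z_p·σ. Here z_{0.05} = -1.645, z_{0.71} = 0.5534.
So 0.00139 = μ − 1.645σ and 0.0896 = μ + 0.5534σ.
Subtracting: σ = (0.0896 − 0.00139)/(0.5534 − (-1.645)) = 0.040.
Then μ = 0.00139 − (-1.645)·0.040 = 0.067.

μ = 0.067, σ = 0.040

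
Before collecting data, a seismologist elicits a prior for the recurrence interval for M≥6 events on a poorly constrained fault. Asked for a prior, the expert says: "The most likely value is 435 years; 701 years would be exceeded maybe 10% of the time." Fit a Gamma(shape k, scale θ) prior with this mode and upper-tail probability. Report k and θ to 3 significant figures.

Gamma(k,θ) with k>1 has mode (k−1)θ, so θ = 435/(k−1).
Need P(X < 701) = 0.9 with θ tied to k this way. Start at k = 2, θ = 435: P(X<701) ≈ 0.479.
Too low — raise k to concentrate. Iterating converges to k ≈ 9.26.
Then θ = 435/(9.26−1) ≈ 52.7.

k ≈ 9.26, θ ≈ 52.7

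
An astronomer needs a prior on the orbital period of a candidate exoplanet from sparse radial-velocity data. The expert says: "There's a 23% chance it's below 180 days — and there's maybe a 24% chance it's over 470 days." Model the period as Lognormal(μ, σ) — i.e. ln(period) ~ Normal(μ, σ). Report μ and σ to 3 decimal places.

μ ≈ 5.684, σ ≈ 0.664

If T ~ Lognormal(μ,σ) then ln T ~ Normal(μ,σ), so the p-quantile of ln T is μ + z_p·σ.
ln(180) = 5.193 and ln(470) = 6.153; z_{0.23} = -0.7388, z_{0.76} = 0.7063.
σ = (6.153 − 5.193)/(0.7063 − (-0.7388)) = 0.664.
μ = 5.193 − (-0.7388)·0.664 = 5.684.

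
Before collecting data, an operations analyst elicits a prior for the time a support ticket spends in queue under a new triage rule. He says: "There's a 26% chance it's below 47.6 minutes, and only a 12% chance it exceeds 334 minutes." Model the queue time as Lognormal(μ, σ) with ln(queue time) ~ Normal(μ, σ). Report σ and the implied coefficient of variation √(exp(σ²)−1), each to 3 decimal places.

σ ≈ 1.071, CV ≈ 1.467

If T ~ Lognormal(μ,σ) then ln T ~ Normal(μ,σ), so the p-quantile of ln T is μ + z_p·σ.
ln(47.6) = 3.863 and ln(334) = 5.811; z_{0.26} = -0.6433, z_{0.88} = 1.175.
σ = (5.811 − 3.863)/(1.175 − (-0.6433)) = 1.071.
μ = 3.863 − (-0.6433)·1.071 = 4.552.
CV = √(exp(σ²)−1) = √(exp(1.1481)−1) = 1.467.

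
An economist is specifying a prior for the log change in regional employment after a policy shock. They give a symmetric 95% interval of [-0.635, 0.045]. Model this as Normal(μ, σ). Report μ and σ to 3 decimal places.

μ = -0.295, σ = 0.173

A symmetric 95% interval runs μ ± z·σ with z = 1.96.
Half-width = 0.34, so σ = 0.34/1.96 = 0.173.
μ is the interval midpoint, -0.295.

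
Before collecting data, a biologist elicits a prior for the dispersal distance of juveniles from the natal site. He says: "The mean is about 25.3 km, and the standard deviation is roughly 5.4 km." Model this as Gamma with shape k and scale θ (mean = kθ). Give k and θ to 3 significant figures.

k ≈ 22, θ ≈ 1.15

For Gamma(k, scale θ): mean = kθ, variance = kθ², so CV = 1/√k.
CV = SD/mean = 5.4/25.3 = 0.2134, hence k = 1/CV² = 22.
Then θ = mean/k = 25.3/22 = 1.15.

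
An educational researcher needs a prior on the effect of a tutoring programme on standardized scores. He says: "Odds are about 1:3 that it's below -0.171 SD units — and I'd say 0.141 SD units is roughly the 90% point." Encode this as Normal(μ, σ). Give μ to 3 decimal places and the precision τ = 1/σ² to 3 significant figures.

μ = -0.063, τ = 39.3

The p-quantile of Normal(μ,σ) is μ + z_p·σ, with z_{0.25} = -0.6745 and z_{0.9} = 1.282.
Eliminate σ: μ = (z₂·x₁ − z₁·x₂)/(z₂ − z₁) = (1.282·-0.171 − (-0.6745)·0.141)/1.956 = -0.063.
Then σ = (x₂ − x₁)/(z₂ − z₁) = (0.141 − -0.171)/1.956 = 0.160.
Precision τ = 1/σ² = 1/0.1595² = 39.3.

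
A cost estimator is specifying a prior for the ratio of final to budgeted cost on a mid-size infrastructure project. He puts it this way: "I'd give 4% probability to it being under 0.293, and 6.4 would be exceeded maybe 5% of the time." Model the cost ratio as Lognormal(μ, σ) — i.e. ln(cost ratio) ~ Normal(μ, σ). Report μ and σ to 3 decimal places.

If T ~ Lognormal(μ,σ) then ln T ~ Normal(μ,σ), so the p-quantile of ln T is μ + z_p·σ.
ln(0.293) = -1.228 and ln(6.4) = 1.856; z_{0.04} = -1.751, z_{0.95} = 1.645.
σ = (1.856 − -1.228)/(1.645 − (-1.751)) = 0.908.
μ = -1.228 − (-1.751)·0.908 = 0.362.

μ ≈ 0.362, σ ≈ 0.908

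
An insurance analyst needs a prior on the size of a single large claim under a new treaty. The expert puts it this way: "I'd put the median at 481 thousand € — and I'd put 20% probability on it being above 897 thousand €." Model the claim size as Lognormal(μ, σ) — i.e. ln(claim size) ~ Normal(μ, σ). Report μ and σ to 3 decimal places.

If T ~ Lognormal(μ,σ) then ln T ~ Normal(μ,σ), so the p-quantile of ln T is μ + z_p·σ.
ln(481) = 6.176 and ln(897) = 6.799; z_{0.5} = 0, z_{0.8} = 0.8416.
σ = (6.799 − 6.176)/(0.8416 − (0)) = 0.740.
μ = 6.176 − (0)·0.740 = 6.176.

μ ≈ 6.176, σ ≈ 0.740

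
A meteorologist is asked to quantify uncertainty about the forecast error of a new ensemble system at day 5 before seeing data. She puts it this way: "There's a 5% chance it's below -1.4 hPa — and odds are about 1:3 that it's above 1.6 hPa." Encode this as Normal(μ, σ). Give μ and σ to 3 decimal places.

For Normal(μ,σ), the p-quantile is μ + z_p·σ. Here z_{0.05} = -1.645, z_{0.75} = 0.6745.
So -1.4 = μ − 1.645σ and 1.6 = μ + 0.6745σ.
Subtracting: σ = (1.6 − -1.4)/(0.6745 − (-1.645)) = 1.293.
Then μ = -1.4 − (-1.645)·1.293 = 0.728.

μ = 0.728, σ = 1.293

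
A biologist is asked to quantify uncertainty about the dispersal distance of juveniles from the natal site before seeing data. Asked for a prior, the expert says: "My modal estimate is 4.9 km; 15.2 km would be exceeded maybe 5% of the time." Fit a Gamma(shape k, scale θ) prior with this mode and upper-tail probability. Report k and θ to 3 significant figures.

k ≈ 3.06, θ ≈ 2.38

Gamma(k,θ) with k>1 has mode (k−1)θ, so θ = 4.9/(k−1).
Need P(X < 15.2) = 0.95 with θ tied to k this way. Start at k = 2, θ = 4.9: P(X<15.2) ≈ 0.816.
Too low — raise k to concentrate. Iterating converges to k ≈ 3.06.
Then θ = 4.9/(3.06−1) ≈ 2.38.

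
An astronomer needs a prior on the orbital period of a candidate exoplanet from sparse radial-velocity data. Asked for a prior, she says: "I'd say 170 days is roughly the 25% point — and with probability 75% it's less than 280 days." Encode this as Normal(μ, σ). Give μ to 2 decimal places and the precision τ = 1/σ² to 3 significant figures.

μ = 225.00, τ = 0.00015

The p-quantile of Normal(μ,σ) is μ + z_p·σ, with z_{0.25} = -0.6745 and z_{0.75} = 0.6745.
Eliminate σ: μ = (z₂·x₁ − z₁·x₂)/(z₂ − z₁) = (0.6745·170 − (-0.6745)·280)/1.349 = 225.00.
Then σ = (x₂ − x₁)/(z₂ − z₁) = (280 − 170)/1.349 = 81.54.
Precision τ = 1/σ² = 1/81.54² = 0.00015.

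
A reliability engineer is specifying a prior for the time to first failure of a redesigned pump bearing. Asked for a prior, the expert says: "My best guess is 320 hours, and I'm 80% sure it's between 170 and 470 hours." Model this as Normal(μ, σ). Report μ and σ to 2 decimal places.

μ = 320.00, σ = 117.05

A symmetric 80% interval runs μ ± z·σ with z = 1.282.
Half-width = 150, so σ = 150/1.282 = 117.05.
μ is the stated best guess, 320.00.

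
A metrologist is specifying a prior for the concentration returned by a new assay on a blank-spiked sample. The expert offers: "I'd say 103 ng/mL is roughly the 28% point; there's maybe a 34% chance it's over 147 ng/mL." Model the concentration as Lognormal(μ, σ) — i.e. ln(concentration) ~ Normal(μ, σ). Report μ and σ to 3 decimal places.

If T ~ Lognormal(μ,σ) then ln T ~ Normal(μ,σ), so the p-quantile of ln T is μ + z_p·σ.
ln(103) = 4.635 and ln(147) = 4.99; z_{0.28} = -0.5828, z_{0.66} = 0.4125.
σ = (4.99 − 4.635)/(0.4125 − (-0.5828)) = 0.357.
μ = 4.635 − (-0.5828)·0.357 = 4.843.

μ ≈ 4.843, σ ≈ 0.357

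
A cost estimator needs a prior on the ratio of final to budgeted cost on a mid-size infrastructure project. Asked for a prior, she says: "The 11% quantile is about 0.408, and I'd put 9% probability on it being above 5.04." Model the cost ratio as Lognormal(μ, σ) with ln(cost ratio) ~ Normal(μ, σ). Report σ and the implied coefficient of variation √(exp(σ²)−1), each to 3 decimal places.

If T ~ Lognormal(μ,σ) then ln T ~ Normal(μ,σ), so the p-quantile of ln T is μ + z_p·σ.
ln(0.408) = -0.8965 and ln(5.04) = 1.617; z_{0.11} = -1.227, z_{0.91} = 1.341.
σ = (1.617 − -0.8965)/(1.341 − (-1.227)) = 0.979.
μ = -0.8965 − (-1.227)·0.979 = 0.305.
CV = √(exp(σ²)−1) = √(exp(0.9588)−1) = 1.268.

σ ≈ 0.979, CV ≈ 1.268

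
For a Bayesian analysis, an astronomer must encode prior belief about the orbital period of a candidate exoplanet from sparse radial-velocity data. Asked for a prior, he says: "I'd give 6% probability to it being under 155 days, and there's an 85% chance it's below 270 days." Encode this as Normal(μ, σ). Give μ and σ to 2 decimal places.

μ = 224.00, σ = 44.38

The p-quantile of Normal(μ,σ) is μ + z_p·σ, with z_{0.06} = -1.555 and z_{0.85} = 1.036.
Eliminate σ: μ = (z₂·x₁ − z₁·x₂)/(z₂ − z₁) = (1.036·155 − (-1.555)·270)/2.591 = 224.00.
Then σ = (x₂ − x₁)/(z₂ − z₁) = (270 − 155)/2.591 = 44.38.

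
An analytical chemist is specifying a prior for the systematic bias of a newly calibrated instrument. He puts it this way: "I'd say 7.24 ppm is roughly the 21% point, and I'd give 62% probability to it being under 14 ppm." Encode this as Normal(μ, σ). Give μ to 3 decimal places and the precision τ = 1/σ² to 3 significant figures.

μ = 12.143, τ = 0.0271

For Normal(μ,σ), the p-quantile is μ + z_p·σ. Here z_{0.21} = -0.8064, z_{0.62} = 0.3055.
So 7.24 = μ − 0.8064σ and 14 = μ + 0.3055σ.
Subtracting: σ = (14 − 7.24)/(0.3055 − (-0.8064)) = 6.080.
Then μ = 7.24 − (-0.8064)·6.080 = 12.143.
Precision τ = 1/σ² = 1/6.08² = 0.0271.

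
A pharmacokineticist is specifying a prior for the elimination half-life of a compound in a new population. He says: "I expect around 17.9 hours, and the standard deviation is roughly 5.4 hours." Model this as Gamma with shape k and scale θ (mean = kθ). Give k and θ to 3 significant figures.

For Gamma(k, scale θ): mean = kθ, variance = kθ², so CV = 1/√k.
CV = SD/mean = 5.4/17.9 = 0.3017, hence k = 1/CV² = 11.
Then θ = mean/k = 17.9/11 = 1.63.

k ≈ 11, θ ≈ 1.63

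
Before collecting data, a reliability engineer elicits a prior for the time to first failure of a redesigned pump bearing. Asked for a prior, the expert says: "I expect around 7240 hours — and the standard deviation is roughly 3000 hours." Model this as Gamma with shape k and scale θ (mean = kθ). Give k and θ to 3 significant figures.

k ≈ 5.82, θ ≈ 1240

For Gamma(k, scale θ): mean = kθ, variance = kθ², so CV = 1/√k.
CV = SD/mean = 3000/7240 = 0.4144, hence k = 1/CV² = 5.82.
Then θ = mean/k = 7240/5.82 = 1240.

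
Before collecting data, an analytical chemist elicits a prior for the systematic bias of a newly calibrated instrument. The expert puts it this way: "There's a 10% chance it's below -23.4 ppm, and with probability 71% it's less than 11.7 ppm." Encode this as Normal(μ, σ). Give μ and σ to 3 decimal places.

The p-quantile of Normal(μ,σ) is μ + z_p·σ, with z_{0.1} = -1.282 and z_{0.71} = 0.5534.
Eliminate σ: μ = (z₂·x₁ − z₁·x₂)/(z₂ − z₁) = (0.5534·-23.4 − (-1.282)·11.7)/1.835 = 1.114.
Then σ = (x₂ − x₁)/(z₂ − z₁) = (11.7 − -23.4)/1.835 = 19.129.

μ = 1.114, σ = 19.129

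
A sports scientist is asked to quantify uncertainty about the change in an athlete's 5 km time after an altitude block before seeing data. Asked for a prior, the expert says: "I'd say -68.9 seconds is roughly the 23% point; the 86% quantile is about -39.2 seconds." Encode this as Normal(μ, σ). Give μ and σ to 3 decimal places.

The p-quantile of Normal(μ,σ) is μ + z_p·σ, with z_{0.23} = -0.7388 and z_{0.86} = 1.08.
Eliminate σ: μ = (z₂·x₁ − z₁·x₂)/(z₂ − z₁) = (1.08·-68.9 − (-0.7388)·-39.2)/1.819 = -56.837.
Then σ = (x₂ − x₁)/(z₂ − z₁) = (-39.2 − -68.9)/1.819 = 16.326.

μ = -56.837, σ = 16.326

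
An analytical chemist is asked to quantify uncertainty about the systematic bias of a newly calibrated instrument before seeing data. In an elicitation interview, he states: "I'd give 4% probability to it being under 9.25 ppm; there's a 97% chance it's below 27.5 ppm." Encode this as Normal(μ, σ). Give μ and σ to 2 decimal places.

The p-quantile of Normal(μ,σ) is μ + z_p·σ, with z_{0.04} = -1.751 and z_{0.97} = 1.881.
Eliminate σ: μ = (z₂·x₁ − z₁·x₂)/(z₂ − z₁) = (1.881·9.25 − (-1.751)·27.5)/3.631 = 18.05.
Then σ = (x₂ − x₁)/(z₂ − z₁) = (27.5 − 9.25)/3.631 = 5.03.

μ = 18.05, σ = 5.03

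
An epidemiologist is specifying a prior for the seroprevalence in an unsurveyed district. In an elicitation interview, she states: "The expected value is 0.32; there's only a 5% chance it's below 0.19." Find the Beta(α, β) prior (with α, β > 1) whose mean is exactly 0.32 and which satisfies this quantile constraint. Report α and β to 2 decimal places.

With mean 0.32 fixed, write α = 0.32s, β = 0.68s where s = α+β.
Need P(θ < 0.19) = 0.05 under Beta(0.32s, 0.68s). Normal approximation: (q−m)/√(m(1−m)/s) ≈ z_{0.05} = -1.64, so s ≈ 0.32·0.68·(-1.64)²/(0.19−0.32)² = 34.8.
At s = 34.8: P(θ<0.19) ≈ 0.038. Adjusting to match 0.05 gives s ≈ 30.42.
So α = 0.32·30.42 ≈ 9.73, β = 0.68·30.42 ≈ 20.68.

α ≈ 9.73, β ≈ 20.68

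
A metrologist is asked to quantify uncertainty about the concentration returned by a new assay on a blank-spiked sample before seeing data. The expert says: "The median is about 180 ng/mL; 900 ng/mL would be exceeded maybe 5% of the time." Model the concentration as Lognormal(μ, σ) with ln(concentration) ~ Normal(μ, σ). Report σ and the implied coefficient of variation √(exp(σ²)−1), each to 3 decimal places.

If T ~ Lognormal(μ,σ) then ln T ~ Normal(μ,σ), so the p-quantile of ln T is μ + z_p·σ.
ln(180) = 5.193 and ln(900) = 6.802; z_{0.5} = 0, z_{0.95} = 1.645.
σ = (6.802 − 5.193)/(1.645 − (0)) = 0.978.
μ = 5.193 − (0)·0.978 = 5.193.
CV = √(exp(σ²)−1) = √(exp(0.9574)−1) = 1.267.

σ ≈ 0.978, CV ≈ 1.267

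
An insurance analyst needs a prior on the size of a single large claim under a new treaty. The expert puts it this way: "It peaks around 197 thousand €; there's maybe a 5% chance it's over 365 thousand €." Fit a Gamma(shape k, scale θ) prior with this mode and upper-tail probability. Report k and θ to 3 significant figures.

Gamma(k,θ) with k>1 has mode (k−1)θ, so θ = 197/(k−1).
Need P(X < 365) = 0.95 with θ tied to k this way. Start at k = 2, θ = 197: P(X<365) ≈ 0.553.
Too low — raise k to concentrate. Iterating converges to k ≈ 8.32.
Then θ = 197/(8.32−1) ≈ 26.9.

k ≈ 8.32, θ ≈ 26.9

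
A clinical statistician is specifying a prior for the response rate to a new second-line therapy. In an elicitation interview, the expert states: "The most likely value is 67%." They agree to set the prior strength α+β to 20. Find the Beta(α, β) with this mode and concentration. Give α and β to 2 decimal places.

For α,β > 1 the Beta mode is (α−1)/(α+β−2). With α+β = 20, the mode is (α−1)/18.
Set (α−1)/18 = 0.67 → α = 1 + 0.67·18 = 13.06.
β = 20 − α = 6.94.

α = 13.06, β = 6.94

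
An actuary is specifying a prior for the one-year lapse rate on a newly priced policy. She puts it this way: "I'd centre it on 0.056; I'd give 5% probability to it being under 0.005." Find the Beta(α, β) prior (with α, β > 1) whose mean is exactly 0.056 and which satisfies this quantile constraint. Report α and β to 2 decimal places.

With mean 0.056 fixed, write α = 0.056s, β = 0.944s where s = α+β.
Need P(θ < 0.005) = 0.05 under Beta(0.056s, 0.944s). Normal approximation: (q−m)/√(m(1−m)/s) ≈ z_{0.05} = -1.64, so s ≈ 0.056·0.944·(-1.64)²/(0.005−0.056)² = 55.0.
At s = 55.0: P(θ<0.005) ≈ 0.002. Adjusting to match 0.05 gives s ≈ 22.41.
So α = 0.056·22.41 ≈ 1.26, β = 0.944·22.41 ≈ 21.16.

α ≈ 1.26, β ≈ 21.16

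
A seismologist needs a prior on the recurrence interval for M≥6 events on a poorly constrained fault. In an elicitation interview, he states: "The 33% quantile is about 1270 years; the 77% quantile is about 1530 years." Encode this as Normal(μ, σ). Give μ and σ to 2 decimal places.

μ = 1367.03, σ = 220.57

For Normal(μ,σ), the p-quantile is μ + z_p·σ. Here z_{0.33} = -0.4399, z_{0.77} = 0.7388.
So 1270 = μ − 0.4399σ and 1530 = μ + 0.7388σ.
Subtracting: σ = (1530 − 1270)/(0.7388 − (-0.4399)) = 220.57.
Then μ = 1270 − (-0.4399)·220.57 = 1367.03.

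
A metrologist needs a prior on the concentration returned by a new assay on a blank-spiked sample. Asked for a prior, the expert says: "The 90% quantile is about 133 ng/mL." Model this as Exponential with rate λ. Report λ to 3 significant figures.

P(T < 133.0) = 1 − e^(−λ·133.0) = 0.9, so λ = −ln(1−0.9)/133.0 = −ln(0.1)/133.0 = 0.0173.

λ ≈ 0.0173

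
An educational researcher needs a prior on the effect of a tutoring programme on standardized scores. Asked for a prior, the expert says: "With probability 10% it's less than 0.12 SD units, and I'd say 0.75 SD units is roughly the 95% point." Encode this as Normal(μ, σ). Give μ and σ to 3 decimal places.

μ = 0.396, σ = 0.215

For Normal(μ,σ), the p-quantile is μ + z_p·σ. Here z_{0.1} = -1.282, z_{0.95} = 1.645.
So 0.12 = μ − 1.282σ and 0.75 = μ + 1.645σ.
Subtracting: σ = (0.75 − 0.12)/(1.645 − (-1.282)) = 0.215.
Then μ = 0.12 − (-1.282)·0.215 = 0.396.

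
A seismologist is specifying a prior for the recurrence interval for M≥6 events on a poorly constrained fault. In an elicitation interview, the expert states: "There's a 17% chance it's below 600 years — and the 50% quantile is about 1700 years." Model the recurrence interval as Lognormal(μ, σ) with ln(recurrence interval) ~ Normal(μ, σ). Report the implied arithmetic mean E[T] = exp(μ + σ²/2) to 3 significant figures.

E[T] ≈ 3080 years

If T ~ Lognormal(μ,σ) then ln T ~ Normal(μ,σ), so the p-quantile of ln T is μ + z_p·σ.
ln(600) = 6.397 and ln(1700) = 7.438; z_{0.17} = -0.9542, z_{0.5} = 0.
σ = (7.438 − 6.397)/(0 − (-0.9542)) = 1.091.
μ = 6.397 − (-0.9542)·1.091 = 7.438.
E[T] = exp(μ + σ²/2) = exp(7.438 + 0.5957) = 3080 years.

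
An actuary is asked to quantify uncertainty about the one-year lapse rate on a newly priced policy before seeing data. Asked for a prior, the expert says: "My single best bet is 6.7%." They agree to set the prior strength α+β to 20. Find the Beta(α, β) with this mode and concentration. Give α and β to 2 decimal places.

α = 2.21, β = 17.79

For α,β > 1 the Beta mode is (α−1)/(α+β−2). With α+β = 20, the mode is (α−1)/18.
Set (α−1)/18 = 0.067 → α = 1 + 0.067·18 = 2.21.
β = 20 − α = 17.79.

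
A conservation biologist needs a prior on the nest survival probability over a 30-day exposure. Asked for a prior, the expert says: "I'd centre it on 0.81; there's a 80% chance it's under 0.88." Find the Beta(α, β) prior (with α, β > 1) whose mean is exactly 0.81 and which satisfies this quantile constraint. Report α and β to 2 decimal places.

With mean 0.81 fixed, write α = 0.81s, β = 0.19s where s = α+β.
Need P(θ < 0.88) = 0.8 under Beta(0.81s, 0.19s). Normal approximation: (q−m)/√(m(1−m)/s) ≈ z_{0.8} = 0.842, so s ≈ 0.81·0.19·(0.842)²/(0.88−0.81)² = 22.2.
At s = 22.2: P(θ<0.88) ≈ 0.794. Adjusting to match 0.8 gives s ≈ 23.08.
So α = 0.81·23.08 ≈ 18.69, β = 0.19·23.08 ≈ 4.39.

α ≈ 18.69, β ≈ 4.39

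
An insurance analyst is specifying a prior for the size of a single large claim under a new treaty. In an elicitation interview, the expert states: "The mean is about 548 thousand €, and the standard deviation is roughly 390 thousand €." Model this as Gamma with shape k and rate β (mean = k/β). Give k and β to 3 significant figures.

For Gamma(k, rate β): mean = k/β, variance = k/β², so CV = 1/√k.
CV = SD/mean = 390/548 = 0.7117, hence k = 1/CV² = 1.97.
Then β = k/mean = 1.97/548 = 0.0036.

k ≈ 1.97, β ≈ 0.0036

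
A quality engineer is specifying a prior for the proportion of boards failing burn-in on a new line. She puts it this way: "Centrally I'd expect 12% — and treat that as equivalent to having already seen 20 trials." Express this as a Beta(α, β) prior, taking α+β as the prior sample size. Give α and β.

α = 2.4, β = 17.6

Under the effective-sample-size interpretation, Beta(α, β) has prior mean α/(α+β) and prior sample size α+β.
So α+β = 20 and α/(α+β) = 0.12, giving α = 0.12·20 = 2.4 and β = 20 − 2.4 = 17.6.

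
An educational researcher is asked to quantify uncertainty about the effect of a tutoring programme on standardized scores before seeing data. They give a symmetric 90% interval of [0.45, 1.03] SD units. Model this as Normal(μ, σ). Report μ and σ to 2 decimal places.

A symmetric 90% interval runs μ ± z·σ with z = 1.645.
Half-width = 0.29, so σ = 0.29/1.645 = 0.18.
μ is the interval midpoint, 0.74.

μ = 0.74, σ = 0.18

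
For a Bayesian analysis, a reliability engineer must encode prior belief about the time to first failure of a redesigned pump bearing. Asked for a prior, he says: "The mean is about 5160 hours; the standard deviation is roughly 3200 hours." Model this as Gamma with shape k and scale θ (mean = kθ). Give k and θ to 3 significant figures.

k ≈ 2.6, θ ≈ 1980

For Gamma(k, scale θ): mean = kθ, variance = kθ², so CV = 1/√k.
CV = SD/mean = 3200/5160 = 0.6202, hence k = 1/CV² = 2.6.
Then θ = mean/k = 5160/2.6 = 1980.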